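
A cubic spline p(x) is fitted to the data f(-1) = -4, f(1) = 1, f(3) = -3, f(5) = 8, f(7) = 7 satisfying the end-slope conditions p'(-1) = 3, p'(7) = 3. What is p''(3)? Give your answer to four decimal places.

Write M_i for p''(x_i). With h_i = 2, 2, 2, 2 and divided differences Δ_i = 5/2, -2, 11/2, -1/2, the continuity of p' gives the tridiagonal system
  2·M_0 + 8·M_1 + 2·M_2 = 6(Δ_1 - Δ_0) = -27
  2·M_1 + 8·M_2 + 2·M_3 = 6(Δ_2 - Δ_1) = 45
  2·M_2 + 8·M_3 + 2·M_4 = 6(Δ_3 - Δ_2) = -36
Clamped end conditions give two more equations: 2h_0·M_0 + h_0·M_1 = 6(Δ_0 - p'(-1)) = -3 and h_3·M_3 + 2h_3·M_4 = 6(p'(7) - Δ_3) = 21.
Hence M_0 = 39/16, M_1 = -51/8, M_2 = 153/16, M_3 = -75/8, M_4 = 159/16.

9.5625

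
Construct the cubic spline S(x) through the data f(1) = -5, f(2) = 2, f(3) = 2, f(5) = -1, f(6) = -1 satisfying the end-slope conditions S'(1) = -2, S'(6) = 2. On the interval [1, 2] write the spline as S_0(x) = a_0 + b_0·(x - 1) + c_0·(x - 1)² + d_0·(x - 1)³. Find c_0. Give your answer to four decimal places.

Put M_i = S'' at the i-th knot. Here h = (1, 1, 2, 1) and Δ = (7, 0, -3/2, 0), so the interior equations h_(i-1)·M_(i-1) + 2(h_(i-1)+h_i)·M_i + h_i·M_(i+1) = 6(Δ_i − Δ_(i-1)) read
  1·M_0 + 4·M_1 + 1·M_2 = 6(Δ_1 - Δ_0) = -42
  1·M_1 + 6·M_2 + 2·M_3 = 6(Δ_2 - Δ_1) = -9
  2·M_2 + 6·M_3 + 1·M_4 = 6(Δ_3 - Δ_2) = 9
Clamped end conditions give two more equations: 2h_0·M_0 + h_0·M_1 = 6(Δ_0 - S'(1)) = 54 and h_3·M_3 + 2h_3·M_4 = 6(S'(6) - Δ_3) = 12.
Hence M_0 = 4753/128, M_1 = -1297/64, M_2 = 247/128, M_3 = -5/32, M_4 = 389/64.
On [1, 2], with S_0(x) = a_0 + b_0·(x - 1) + c_0·(x - 1)² + d_0·(x - 1)³: c_0 = M_0/2 = 4753/256, d_0 = (M_1 - M_0)/(6h_0) = -2449/256, b_0 = Δ_0 - h_0(2M_0 + M_1)/6 = -2.

18.5664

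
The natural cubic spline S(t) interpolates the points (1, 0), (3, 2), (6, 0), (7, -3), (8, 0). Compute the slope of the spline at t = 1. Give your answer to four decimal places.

1.0414

Write m_i for S''(x_i). With h_i = 2, 3, 1, 1 and divided differences Δ_i = 1, -2/3, -3, 3, the continuity of S' gives the tridiagonal system
  2·m_0 + 10·m_1 + 3·m_2 = 6(Δ_1 - Δ_0) = -10
  3·m_1 + 8·m_2 + 1·m_3 = 6(Δ_2 - Δ_1) = -14
  1·m_2 + 4·m_3 + 1·m_4 = 6(Δ_3 - Δ_2) = 36
Natural end conditions: m_0 = m_4 = 0.
Forward elimination and back-substitution give m_0 = 0, m_1 = -17/137, m_2 = -400/137, m_3 = 1333/137, m_4 = 0.
On [1, 3], S'(t) = b_0 + 2c_0·(t - 1) + 3d_0·(t - 1)² with b_0 = Δ_0 - h_0(2m_0 + m_1)/6 = 428/411, c_0 = m_0/2 = 0, d_0 = (m_1 - m_0)/(6h_0) = -17/1644. So S'(1) = 428/411.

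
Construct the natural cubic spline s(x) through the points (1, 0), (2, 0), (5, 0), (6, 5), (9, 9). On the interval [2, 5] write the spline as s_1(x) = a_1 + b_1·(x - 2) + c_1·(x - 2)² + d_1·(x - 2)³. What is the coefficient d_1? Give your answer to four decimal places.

0.3706

Put σ_i = s'' at the i-th knot. Here h = (1, 3, 1, 3) and Δ = (0, 0, 5, 4/3), so the interior equations h_(i-1)·σ_(i-1) + 2(h_(i-1)+h_i)·σ_i + h_i·σ_(i+1) = 6(Δ_i − Δ_(i-1)) read
  1·σ_0 + 8·σ_1 + 3·σ_2 = 6(Δ_1 - Δ_0) = 0
  3·σ_1 + 8·σ_2 + 1·σ_3 = 6(Δ_2 - Δ_1) = 30
  1·σ_2 + 8·σ_3 + 3·σ_4 = 6(Δ_3 - Δ_2) = -22
Natural end conditions: σ_0 = σ_4 = 0.
Forward elimination and back-substitution give σ_0 = 0, σ_1 = -131/72, σ_2 = 131/27, σ_3 = -725/216, σ_4 = 0.
On [2, 5], with s_1(x) = a_1 + b_1·(x - 2) + c_1·(x - 2)² + d_1·(x - 2)³: c_1 = σ_1/2 = -131/144, d_1 = (σ_2 - σ_1)/(6h_1) = 1441/3888, b_1 = Δ_1 - h_1(2σ_1 + σ_2)/6 = -131/216.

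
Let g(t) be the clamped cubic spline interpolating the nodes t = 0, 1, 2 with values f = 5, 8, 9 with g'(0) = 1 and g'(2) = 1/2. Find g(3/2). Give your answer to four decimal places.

Let m_i = g''(x_i). Step sizes h_i = 1, 1; slopes of the chords Δ_i = (y_(i+1) - y_i)/h_i = 3, 1.
  1·m_0 + 4·m_1 + 1·m_2 = 6(Δ_1 - Δ_0) = -12
Clamped end conditions give two more equations: 2h_0·m_0 + h_0·m_1 = 6(Δ_0 - g'(0)) = 12 and h_1·m_1 + 2h_1·m_2 = 6(g'(2) - Δ_1) = -3.
Solving the tridiagonal system: m_0 = 35/4, m_1 = -11/2, m_2 = 5/4.
On [1, 2], g(t) = 8 + 21/8·(t - 1) - 11/4·(t - 1)² + 9/8·(t - 1)³.
With (t - 1) = 1/2: g(3/2) = 561/64.

8.7656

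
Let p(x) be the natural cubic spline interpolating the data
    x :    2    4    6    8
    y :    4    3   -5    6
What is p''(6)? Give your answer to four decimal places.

Put σ_i = p'' at the i-th knot. Here h = (2, 2, 2) and Δ = (-1/2, -4, 11/2), so the interior equations h_(i-1)·σ_(i-1) + 2(h_(i-1)+h_i)·σ_i + h_i·σ_(i+1) = 6(Δ_i − Δ_(i-1)) read
  2·σ_0 + 8·σ_1 + 2·σ_2 = 6(Δ_1 - Δ_0) = -21
  2·σ_1 + 8·σ_2 + 2·σ_3 = 6(Δ_2 - Δ_1) = 57
Natural end conditions: σ_0 = σ_3 = 0.
Solving the tridiagonal system: σ_0 = 0, σ_1 = -47/10, σ_2 = 83/10, σ_3 = 0.

8.3000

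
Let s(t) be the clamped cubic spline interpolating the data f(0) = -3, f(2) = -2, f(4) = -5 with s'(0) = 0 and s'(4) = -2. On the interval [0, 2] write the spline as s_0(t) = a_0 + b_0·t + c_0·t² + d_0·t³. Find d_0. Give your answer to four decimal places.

Let m_i = s''(x_i). Step sizes h_i = 2, 2; slopes of the chords Δ_i = (y_(i+1) - y_i)/h_i = 1/2, -3/2.
  2·m_0 + 8·m_1 + 2·m_2 = 6(Δ_1 - Δ_0) = -12
Clamped end conditions give two more equations: 2h_0·m_0 + h_0·m_1 = 6(Δ_0 - s'(0)) = 3 and h_1·m_1 + 2h_1·m_2 = 6(s'(4) - Δ_1) = -3.
Forward elimination and back-substitution give m_0 = 7/4, m_1 = -2, m_2 = 1/4.
On [0, 2], with s_0(t) = a_0 + b_0·t + c_0·t² + d_0·t³: c_0 = m_0/2 = 7/8, d_0 = (m_1 - m_0)/(6h_0) = -5/16, b_0 = Δ_0 - h_0(2m_0 + m_1)/6 = 0.

-0.3125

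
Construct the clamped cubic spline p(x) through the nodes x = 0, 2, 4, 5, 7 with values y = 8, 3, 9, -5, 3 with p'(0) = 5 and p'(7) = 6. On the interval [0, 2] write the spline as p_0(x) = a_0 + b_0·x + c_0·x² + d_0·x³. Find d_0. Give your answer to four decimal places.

2.8730

Put σ_i = p'' at the i-th knot. Here h = (2, 2, 1, 2) and Δ = (-5/2, 3, -14, 4), so the interior equations h_(i-1)·σ_(i-1) + 2(h_(i-1)+h_i)·σ_i + h_i·σ_(i+1) = 6(Δ_i − Δ_(i-1)) read
  2·σ_0 + 8·σ_1 + 2·σ_2 = 6(Δ_1 - Δ_0) = 33
  2·σ_1 + 6·σ_2 + 1·σ_3 = 6(Δ_2 - Δ_1) = -102
  1·σ_2 + 6·σ_3 + 2·σ_4 = 6(Δ_3 - Δ_2) = 108
Clamped end conditions give two more equations: 2h_0·σ_0 + h_0·σ_1 = 6(Δ_0 - p'(0)) = -45 and h_3·σ_3 + 2h_3·σ_4 = 6(p'(7) - Δ_3) = 12.
Solving the tridiagonal system: σ_0 = -2317/122, σ_1 = 1889/122, σ_2 = -1613/61, σ_3 = 1567/61, σ_4 = -1201/122.
On [0, 2], with p_0(x) = a_0 + b_0·x + c_0·x² + d_0·x³: c_0 = σ_0/2 = -2317/244, d_0 = (σ_1 - σ_0)/(6h_0) = 701/244, b_0 = Δ_0 - h_0(2σ_0 + σ_1)/6 = 5.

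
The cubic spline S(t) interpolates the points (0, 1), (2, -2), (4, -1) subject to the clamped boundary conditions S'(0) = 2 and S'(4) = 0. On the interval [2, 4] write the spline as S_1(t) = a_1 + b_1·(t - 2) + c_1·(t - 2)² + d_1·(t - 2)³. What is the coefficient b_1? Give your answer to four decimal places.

-1.2500

Let M_i = S''(x_i). Step sizes h_i = 2, 2; slopes of the chords Δ_i = (y_(i+1) - y_i)/h_i = -3/2, 1/2.
  2·M_0 + 8·M_1 + 2·M_2 = 6(Δ_1 - Δ_0) = 12
Clamped end conditions give two more equations: 2h_0·M_0 + h_0·M_1 = 6(Δ_0 - S'(0)) = -21 and h_1·M_1 + 2h_1·M_2 = 6(S'(4) - Δ_1) = -3.
Hence M_0 = -29/4, M_1 = 4, M_2 = -11/4.
On [2, 4], with S_1(t) = a_1 + b_1·(t - 2) + c_1·(t - 2)² + d_1·(t - 2)³: c_1 = M_1/2 = 2, d_1 = (M_2 - M_1)/(6h_1) = -9/16, b_1 = Δ_1 - h_1(2M_1 + M_2)/6 = -5/4.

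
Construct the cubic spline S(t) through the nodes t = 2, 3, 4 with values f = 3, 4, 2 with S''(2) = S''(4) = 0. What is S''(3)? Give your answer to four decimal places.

Let m_i = S''(x_i). Step sizes h_i = 1, 1; slopes of the chords Δ_i = (y_(i+1) - y_i)/h_i = 1, -2.
  1·m_0 + 4·m_1 + 1·m_2 = 6(Δ_1 - Δ_0) = -18
Natural end conditions: m_0 = m_2 = 0.
Forward elimination and back-substitution give m_0 = 0, m_1 = -9/2, m_2 = 0.

-4.5000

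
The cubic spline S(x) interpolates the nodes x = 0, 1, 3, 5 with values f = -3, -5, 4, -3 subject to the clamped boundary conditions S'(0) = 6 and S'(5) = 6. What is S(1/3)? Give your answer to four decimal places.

-2.5040

Write σ_i for S''(x_i). With h_i = 1, 2, 2 and divided differences Δ_i = -2, 9/2, -7/2, the continuity of S' gives the tridiagonal system
  1·σ_0 + 6·σ_1 + 2·σ_2 = 6(Δ_1 - Δ_0) = 39
  2·σ_1 + 8·σ_2 + 2·σ_3 = 6(Δ_2 - Δ_1) = -48
Clamped end conditions give two more equations: 2h_0·σ_0 + h_0·σ_1 = 6(Δ_0 - S'(0)) = -48 and h_2·σ_2 + 2h_2·σ_3 = 6(S'(5) - Δ_2) = 57.
Forward elimination and back-substitution give σ_0 = -750/23, σ_1 = 396/23, σ_2 = -729/46, σ_3 = 510/23.
On [0, 1], S(x) = -3 + 6·x - 375/23·x² + 191/23·x³.
With x = 1/3: S(1/3) = -1555/621.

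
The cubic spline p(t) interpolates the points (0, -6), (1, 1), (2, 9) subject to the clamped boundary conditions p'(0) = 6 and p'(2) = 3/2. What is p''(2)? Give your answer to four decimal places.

Put M_i = p'' at the i-th knot. Here h = (1, 1) and Δ = (7, 8), so the interior equations h_(i-1)·M_(i-1) + 2(h_(i-1)+h_i)·M_i + h_i·M_(i+1) = 6(Δ_i − Δ_(i-1)) read
  1·M_0 + 4·M_1 + 1·M_2 = 6(Δ_1 - Δ_0) = 6
Clamped end conditions give two more equations: 2h_0·M_0 + h_0·M_1 = 6(Δ_0 - p'(0)) = 6 and h_1·M_1 + 2h_1·M_2 = 6(p'(2) - Δ_1) = -39.
Hence M_0 = -3/4, M_1 = 15/2, M_2 = -93/4.

-23.2500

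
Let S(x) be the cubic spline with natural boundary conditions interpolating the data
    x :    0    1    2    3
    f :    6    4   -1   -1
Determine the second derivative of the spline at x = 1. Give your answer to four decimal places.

Let M_i = S''(x_i). Step sizes h_i = 1, 1, 1; slopes of the chords Δ_i = (y_(i+1) - y_i)/h_i = -2, -5, 0.
  1·M_0 + 4·M_1 + 1·M_2 = 6(Δ_1 - Δ_0) = -18
  1·M_1 + 4·M_2 + 1·M_3 = 6(Δ_2 - Δ_1) = 30
Natural end conditions: M_0 = M_3 = 0.
Solving: M_0 = 0, M_1 = -34/5, M_2 = 46/5, M_3 = 0.

-6.8000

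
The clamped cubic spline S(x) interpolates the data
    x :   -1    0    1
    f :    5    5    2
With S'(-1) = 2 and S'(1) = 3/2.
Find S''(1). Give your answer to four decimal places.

Let M_i = S''(x_i). Step sizes h_i = 1, 1; slopes of the chords Δ_i = (y_(i+1) - y_i)/h_i = 0, -3.
  1·M_0 + 4·M_1 + 1·M_2 = 6(Δ_1 - Δ_0) = -18
Clamped end conditions give two more equations: 2h_0·M_0 + h_0·M_1 = 6(Δ_0 - S'(-1)) = -12 and h_1·M_1 + 2h_1·M_2 = 6(S'(1) - Δ_1) = 27.
Forward elimination and back-substitution give M_0 = -7/4, M_1 = -17/2, M_2 = 71/4.

17.7500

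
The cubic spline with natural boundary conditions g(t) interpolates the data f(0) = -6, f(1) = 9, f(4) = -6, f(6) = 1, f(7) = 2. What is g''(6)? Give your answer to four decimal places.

-6.6015

With M_i denoting the second derivative at x_i, h_i = 1, 3, 2, 1, and Δ_i = (y_(i+1) − y_i)/h_i = 15, -5, 7/2, 1:
  1·M_0 + 8·M_1 + 3·M_2 = 6(Δ_1 - Δ_0) = -120
  3·M_1 + 10·M_2 + 2·M_3 = 6(Δ_2 - Δ_1) = 51
  2·M_2 + 6·M_3 + 1·M_4 = 6(Δ_3 - Δ_2) = -15
Natural end conditions: M_0 = M_4 = 0.
Solving the tridiagonal system: M_0 = 0, M_1 = -3864/197, M_2 = 2424/197, M_3 = -2601/394, M_4 = 0.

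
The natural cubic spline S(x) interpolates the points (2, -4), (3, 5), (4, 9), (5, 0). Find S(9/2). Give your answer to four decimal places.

5.6750

With σ_i denoting the second derivative at x_i, h_i = 1, 1, 1, and Δ_i = (y_(i+1) − y_i)/h_i = 9, 4, -9:
  1·σ_0 + 4·σ_1 + 1·σ_2 = 6(Δ_1 - Δ_0) = -30
  1·σ_1 + 4·σ_2 + 1·σ_3 = 6(Δ_2 - Δ_1) = -78
Natural end conditions: σ_0 = σ_3 = 0.
Hence σ_0 = 0, σ_1 = -14/5, σ_2 = -94/5, σ_3 = 0.
On [4, 5], S(x) = 9 - 41/15·(x - 4) - 47/5·(x - 4)² + 47/15·(x - 4)³.
With (x - 4) = 1/2: S(9/2) = 227/40.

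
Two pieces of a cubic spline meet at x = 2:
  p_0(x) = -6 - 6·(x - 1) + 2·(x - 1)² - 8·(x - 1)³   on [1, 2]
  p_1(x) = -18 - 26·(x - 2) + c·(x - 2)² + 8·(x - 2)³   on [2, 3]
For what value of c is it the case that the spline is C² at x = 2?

p_0''(x) = 4 - 48·(x - 1), so p_0''(2) = -44. On the right, p_1''(2) = 2c, so c = -22.

-22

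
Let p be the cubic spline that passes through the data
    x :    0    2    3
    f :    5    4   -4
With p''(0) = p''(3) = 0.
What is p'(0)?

Put m_i = p'' at the i-th knot. Here h = (2, 1) and Δ = (-1/2, -8), so the interior equations h_(i-1)·m_(i-1) + 2(h_(i-1)+h_i)·m_i + h_i·m_(i+1) = 6(Δ_i − Δ_(i-1)) read
  2·m_0 + 6·m_1 + 1·m_2 = 6(Δ_1 - Δ_0) = -45
Natural end conditions: m_0 = m_2 = 0.
Solving: m_0 = 0, m_1 = -15/2, m_2 = 0.
On [0, 2], p'(x) = b_0 + 2c_0·x + 3d_0·x² with b_0 = Δ_0 - h_0(2m_0 + m_1)/6 = 2, c_0 = m_0/2 = 0, d_0 = (m_1 - m_0)/(6h_0) = -5/8. So p'(0) = 2.

2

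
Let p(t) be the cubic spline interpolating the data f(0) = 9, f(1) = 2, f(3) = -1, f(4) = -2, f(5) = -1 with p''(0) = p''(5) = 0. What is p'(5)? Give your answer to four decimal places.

Write M_i for p''(x_i). With h_i = 1, 2, 1, 1 and divided differences Δ_i = -7, -3/2, -1, 1, the continuity of p' gives the tridiagonal system
  1·M_0 + 6·M_1 + 2·M_2 = 6(Δ_1 - Δ_0) = 33
  2·M_1 + 6·M_2 + 1·M_3 = 6(Δ_2 - Δ_1) = 3
  1·M_2 + 4·M_3 + 1·M_4 = 6(Δ_3 - Δ_2) = 12
Natural end conditions: M_0 = M_4 = 0.
Hence M_0 = 0, M_1 = 759/122, M_2 = -132/61, M_3 = 216/61, M_4 = 0.
On [4, 5], p'(t) = b_3 + 2c_3·(t - 4) + 3d_3·(t - 4)² with b_3 = Δ_3 - h_3(2M_3 + M_4)/6 = -11/61, c_3 = M_3/2 = 108/61, d_3 = (M_4 - M_3)/(6h_3) = -36/61. So p'(5) = 97/61.

1.5902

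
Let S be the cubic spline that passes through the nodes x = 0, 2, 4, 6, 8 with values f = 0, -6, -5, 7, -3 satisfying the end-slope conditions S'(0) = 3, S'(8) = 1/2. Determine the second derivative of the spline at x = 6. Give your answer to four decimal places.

-13.6786

Write m_i for S''(x_i). With h_i = 2, 2, 2, 2 and divided differences Δ_i = -3, 1/2, 6, -5, the continuity of S' gives the tridiagonal system
  2·m_0 + 8·m_1 + 2·m_2 = 6(Δ_1 - Δ_0) = 21
  2·m_1 + 8·m_2 + 2·m_3 = 6(Δ_2 - Δ_1) = 33
  2·m_2 + 8·m_3 + 2·m_4 = 6(Δ_3 - Δ_2) = -66
Clamped end conditions give two more equations: 2h_0·m_0 + h_0·m_1 = 6(Δ_0 - S'(0)) = -36 and h_3·m_3 + 2h_3·m_4 = 6(S'(8) - Δ_3) = 33.
Solving: m_0 = -607/56, m_1 = 103/28, m_2 = 53/8, m_3 = -383/28, m_4 = 845/56.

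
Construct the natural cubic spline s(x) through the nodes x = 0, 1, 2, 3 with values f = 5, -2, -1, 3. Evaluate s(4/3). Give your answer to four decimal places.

-2.4617

Put σ_i = s'' at the i-th knot. Here h = (1, 1, 1) and Δ = (-7, 1, 4), so the interior equations h_(i-1)·σ_(i-1) + 2(h_(i-1)+h_i)·σ_i + h_i·σ_(i+1) = 6(Δ_i − Δ_(i-1)) read
  1·σ_0 + 4·σ_1 + 1·σ_2 = 6(Δ_1 - Δ_0) = 48
  1·σ_1 + 4·σ_2 + 1·σ_3 = 6(Δ_2 - Δ_1) = 18
Natural end conditions: σ_0 = σ_3 = 0.
Solving the tridiagonal system: σ_0 = 0, σ_1 = 58/5, σ_2 = 8/5, σ_3 = 0.
On [1, 2], s(x) = -2 - 47/15·(x - 1) + 29/5·(x - 1)² - 5/3·(x - 1)³.
With (x - 1) = 1/3: s(4/3) = -997/405.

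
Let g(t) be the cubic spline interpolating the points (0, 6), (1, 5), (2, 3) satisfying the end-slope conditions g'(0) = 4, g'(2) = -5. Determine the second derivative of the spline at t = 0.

-18

Put M_i = g'' at the i-th knot. Here h = (1, 1) and Δ = (-1, -2), so the interior equations h_(i-1)·M_(i-1) + 2(h_(i-1)+h_i)·M_i + h_i·M_(i+1) = 6(Δ_i − Δ_(i-1)) read
  1·M_0 + 4·M_1 + 1·M_2 = 6(Δ_1 - Δ_0) = -6
Clamped end conditions give two more equations: 2h_0·M_0 + h_0·M_1 = 6(Δ_0 - g'(0)) = -30 and h_1·M_1 + 2h_1·M_2 = 6(g'(2) - Δ_1) = -18.
Solving the tridiagonal system: M_0 = -18, M_1 = 6, M_2 = -12.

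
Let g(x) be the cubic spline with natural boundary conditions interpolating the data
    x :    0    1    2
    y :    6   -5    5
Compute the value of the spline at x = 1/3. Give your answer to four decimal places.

Write σ_i for g''(x_i). With h_i = 1, 1 and divided differences Δ_i = -11, 10, the continuity of g' gives the tridiagonal system
  1·σ_0 + 4·σ_1 + 1·σ_2 = 6(Δ_1 - Δ_0) = 126
Natural end conditions: σ_0 = σ_2 = 0.
Solving: σ_0 = 0, σ_1 = 63/2, σ_2 = 0.
On [0, 1], g(x) = 6 - 65/4·x + 0·x² + 21/4·x³.
With x = 1/3: g(1/3) = 7/9.

0.7778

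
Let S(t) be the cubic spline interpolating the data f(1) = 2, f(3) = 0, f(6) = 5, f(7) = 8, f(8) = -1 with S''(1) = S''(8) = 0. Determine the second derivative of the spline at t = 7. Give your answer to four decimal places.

Write σ_i for S''(x_i). With h_i = 2, 3, 1, 1 and divided differences Δ_i = -1, 5/3, 3, -9, the continuity of S' gives the tridiagonal system
  2·σ_0 + 10·σ_1 + 3·σ_2 = 6(Δ_1 - Δ_0) = 16
  3·σ_1 + 8·σ_2 + 1·σ_3 = 6(Δ_2 - Δ_1) = 8
  1·σ_2 + 4·σ_3 + 1·σ_4 = 6(Δ_3 - Δ_2) = -72
Natural end conditions: σ_0 = σ_4 = 0.
Solving: σ_0 = 0, σ_1 = 92/137, σ_2 = 424/137, σ_3 = -2572/137, σ_4 = 0.

-18.7737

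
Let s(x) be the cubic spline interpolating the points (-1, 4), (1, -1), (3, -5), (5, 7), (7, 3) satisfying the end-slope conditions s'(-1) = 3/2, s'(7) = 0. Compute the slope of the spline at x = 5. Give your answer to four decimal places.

Let σ_i = s''(x_i). Step sizes h_i = 2, 2, 2, 2; slopes of the chords Δ_i = (y_(i+1) - y_i)/h_i = -5/2, -2, 6, -2.
  2·σ_0 + 8·σ_1 + 2·σ_2 = 6(Δ_1 - Δ_0) = 3
  2·σ_1 + 8·σ_2 + 2·σ_3 = 6(Δ_2 - Δ_1) = 48
  2·σ_2 + 8·σ_3 + 2·σ_4 = 6(Δ_3 - Δ_2) = -48
Clamped end conditions give two more equations: 2h_0·σ_0 + h_0·σ_1 = 6(Δ_0 - s'(-1)) = -24 and h_3·σ_3 + 2h_3·σ_4 = 6(s'(7) - Δ_3) = 12.
Forward elimination and back-substitution give σ_0 = -327/56, σ_1 = -9/28, σ_2 = 69/8, σ_3 = -285/28, σ_4 = 453/56.
On [5, 7], s'(x) = b_3 + 2c_3·(x - 5) + 3d_3·(x - 5)² with b_3 = Δ_3 - h_3(2σ_3 + σ_4)/6 = 117/56, c_3 = σ_3/2 = -285/56, d_3 = (σ_4 - σ_3)/(6h_3) = 341/224. So s'(5) = 117/56.

2.0893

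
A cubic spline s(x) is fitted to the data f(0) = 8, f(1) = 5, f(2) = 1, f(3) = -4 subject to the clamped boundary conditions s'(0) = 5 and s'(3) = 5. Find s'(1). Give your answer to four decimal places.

-4.8000

Write M_i for s''(x_i). With h_i = 1, 1, 1 and divided differences Δ_i = -3, -4, -5, the continuity of s' gives the tridiagonal system
  1·M_0 + 4·M_1 + 1·M_2 = 6(Δ_1 - Δ_0) = -6
  1·M_1 + 4·M_2 + 1·M_3 = 6(Δ_2 - Δ_1) = -6
Clamped end conditions give two more equations: 2h_0·M_0 + h_0·M_1 = 6(Δ_0 - s'(0)) = -48 and h_2·M_2 + 2h_2·M_3 = 6(s'(3) - Δ_2) = 60.
Solving the tridiagonal system: M_0 = -142/5, M_1 = 44/5, M_2 = -64/5, M_3 = 182/5.
On [1, 2], s'(x) = b_1 + 2c_1·(x - 1) + 3d_1·(x - 1)² with b_1 = Δ_1 - h_1(2M_1 + M_2)/6 = -24/5, c_1 = M_1/2 = 22/5, d_1 = (M_2 - M_1)/(6h_1) = -18/5. So s'(1) = -24/5.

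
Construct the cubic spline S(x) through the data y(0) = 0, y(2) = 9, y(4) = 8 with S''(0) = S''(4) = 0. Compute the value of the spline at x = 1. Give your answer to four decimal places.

5.4375

Put M_i = S'' at the i-th knot. Here h = (2, 2) and Δ = (9/2, -1/2), so the interior equations h_(i-1)·M_(i-1) + 2(h_(i-1)+h_i)·M_i + h_i·M_(i+1) = 6(Δ_i − Δ_(i-1)) read
  2·M_0 + 8·M_1 + 2·M_2 = 6(Δ_1 - Δ_0) = -30
Natural end conditions: M_0 = M_2 = 0.
Solving: M_0 = 0, M_1 = -15/4, M_2 = 0.
On [0, 2], S(x) = 0 + 23/4·x + 0·x² - 5/16·x³.
With x = 1: S(1) = 87/16.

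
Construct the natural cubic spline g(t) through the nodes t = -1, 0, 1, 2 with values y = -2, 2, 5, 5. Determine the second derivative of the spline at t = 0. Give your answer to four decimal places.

With M_i denoting the second derivative at x_i, h_i = 1, 1, 1, and Δ_i = (y_(i+1) − y_i)/h_i = 4, 3, 0:
  1·M_0 + 4·M_1 + 1·M_2 = 6(Δ_1 - Δ_0) = -6
  1·M_1 + 4·M_2 + 1·M_3 = 6(Δ_2 - Δ_1) = -18
Natural end conditions: M_0 = M_3 = 0.
Solving: M_0 = 0, M_1 = -2/5, M_2 = -22/5, M_3 = 0.

-0.4000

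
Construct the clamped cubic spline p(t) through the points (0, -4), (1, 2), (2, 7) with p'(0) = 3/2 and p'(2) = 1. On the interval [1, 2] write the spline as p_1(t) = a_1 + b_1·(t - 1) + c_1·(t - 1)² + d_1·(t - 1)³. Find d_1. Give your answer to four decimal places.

-1.3750

Write M_i for p''(x_i). With h_i = 1, 1 and divided differences Δ_i = 6, 5, the continuity of p' gives the tridiagonal system
  1·M_0 + 4·M_1 + 1·M_2 = 6(Δ_1 - Δ_0) = -6
Clamped end conditions give two more equations: 2h_0·M_0 + h_0·M_1 = 6(Δ_0 - p'(0)) = 27 and h_1·M_1 + 2h_1·M_2 = 6(p'(2) - Δ_1) = -24.
Solving the tridiagonal system: M_0 = 59/4, M_1 = -5/2, M_2 = -43/4.
On [1, 2], with p_1(t) = a_1 + b_1·(t - 1) + c_1·(t - 1)² + d_1·(t - 1)³: c_1 = M_1/2 = -5/4, d_1 = (M_2 - M_1)/(6h_1) = -11/8, b_1 = Δ_1 - h_1(2M_1 + M_2)/6 = 61/8.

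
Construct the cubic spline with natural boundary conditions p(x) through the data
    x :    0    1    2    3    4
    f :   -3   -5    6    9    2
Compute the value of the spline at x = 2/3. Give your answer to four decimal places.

-5.7685

Write σ_i for p''(x_i). With h_i = 1, 1, 1, 1 and divided differences Δ_i = -2, 11, 3, -7, the continuity of p' gives the tridiagonal system
  1·σ_0 + 4·σ_1 + 1·σ_2 = 6(Δ_1 - Δ_0) = 78
  1·σ_1 + 4·σ_2 + 1·σ_3 = 6(Δ_2 - Δ_1) = -48
  1·σ_2 + 4·σ_3 + 1·σ_4 = 6(Δ_3 - Δ_2) = -60
Natural end conditions: σ_0 = σ_4 = 0.
Forward elimination and back-substitution give σ_0 = 0, σ_1 = 93/4, σ_2 = -15, σ_3 = -45/4, σ_4 = 0.
On [0, 1], p(x) = -3 - 47/8·x + 0·x² + 31/8·x³.
With x = 2/3: p(2/3) = -623/108.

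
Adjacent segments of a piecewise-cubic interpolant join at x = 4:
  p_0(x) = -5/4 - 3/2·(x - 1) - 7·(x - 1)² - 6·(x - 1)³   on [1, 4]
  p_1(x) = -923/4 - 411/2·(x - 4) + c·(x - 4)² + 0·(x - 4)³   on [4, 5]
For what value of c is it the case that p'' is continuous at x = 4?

p_0''(x) = -14 - 36·(x - 1), so p_0''(4) = -122. On the right, p_1''(4) = 2c, so c = -61.

-61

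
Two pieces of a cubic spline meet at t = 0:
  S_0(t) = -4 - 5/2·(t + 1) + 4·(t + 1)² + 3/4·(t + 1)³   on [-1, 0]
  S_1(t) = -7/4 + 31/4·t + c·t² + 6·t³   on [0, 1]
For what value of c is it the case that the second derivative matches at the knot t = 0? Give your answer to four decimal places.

6.2500

S_0''(t) = 8 + 9/2·(t + 1), so S_0''(0) = 25/2. On the right, S_1''(0) = 2c, so c = 25/4.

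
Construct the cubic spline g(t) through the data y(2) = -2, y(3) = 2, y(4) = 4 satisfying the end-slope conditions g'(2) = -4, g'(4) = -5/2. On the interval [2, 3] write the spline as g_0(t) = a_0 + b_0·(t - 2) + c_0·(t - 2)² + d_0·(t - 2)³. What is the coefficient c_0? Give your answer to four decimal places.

Let m_i = g''(x_i). Step sizes h_i = 1, 1; slopes of the chords Δ_i = (y_(i+1) - y_i)/h_i = 4, 2.
  1·m_0 + 4·m_1 + 1·m_2 = 6(Δ_1 - Δ_0) = -12
Clamped end conditions give two more equations: 2h_0·m_0 + h_0·m_1 = 6(Δ_0 - g'(2)) = 48 and h_1·m_1 + 2h_1·m_2 = 6(g'(4) - Δ_1) = -27.
Solving the tridiagonal system: m_0 = 111/4, m_1 = -15/2, m_2 = -39/4.
On [2, 3], with g_0(t) = a_0 + b_0·(t - 2) + c_0·(t - 2)² + d_0·(t - 2)³: c_0 = m_0/2 = 111/8, d_0 = (m_1 - m_0)/(6h_0) = -47/8, b_0 = Δ_0 - h_0(2m_0 + m_1)/6 = -4.

13.8750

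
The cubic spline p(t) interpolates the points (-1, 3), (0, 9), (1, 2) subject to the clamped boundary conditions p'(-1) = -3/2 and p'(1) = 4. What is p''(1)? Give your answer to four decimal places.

55.2500

Write σ_i for p''(x_i). With h_i = 1, 1 and divided differences Δ_i = 6, -7, the continuity of p' gives the tridiagonal system
  1·σ_0 + 4·σ_1 + 1·σ_2 = 6(Δ_1 - Δ_0) = -78
Clamped end conditions give two more equations: 2h_0·σ_0 + h_0·σ_1 = 6(Δ_0 - p'(-1)) = 45 and h_1·σ_1 + 2h_1·σ_2 = 6(p'(1) - Δ_1) = 66.
Solving: σ_0 = 179/4, σ_1 = -89/2, σ_2 = 221/4.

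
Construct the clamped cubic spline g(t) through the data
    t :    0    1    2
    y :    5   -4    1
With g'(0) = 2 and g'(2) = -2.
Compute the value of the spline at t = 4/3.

-3

With M_i denoting the second derivative at x_i, h_i = 1, 1, and Δ_i = (y_(i+1) − y_i)/h_i = -9, 5:
  1·M_0 + 4·M_1 + 1·M_2 = 6(Δ_1 - Δ_0) = 84
Clamped end conditions give two more equations: 2h_0·M_0 + h_0·M_1 = 6(Δ_0 - g'(0)) = -66 and h_1·M_1 + 2h_1·M_2 = 6(g'(2) - Δ_1) = -42.
Solving: M_0 = -56, M_1 = 46, M_2 = -44.
On [1, 2], g(t) = -4 - 3·(t - 1) + 23·(t - 1)² - 15·(t - 1)³.
With (t - 1) = 1/3: g(4/3) = -3.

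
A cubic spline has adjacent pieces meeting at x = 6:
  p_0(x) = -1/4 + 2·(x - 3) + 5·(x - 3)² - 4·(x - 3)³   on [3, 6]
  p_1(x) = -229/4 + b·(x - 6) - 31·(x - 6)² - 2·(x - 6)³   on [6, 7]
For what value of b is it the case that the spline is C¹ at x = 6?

-76

p_0'(x) = 2 + 10·(x - 3) - 12·(x - 3)², so p_0'(6) = -76. On the right, p_1'(6) = b, so b = -76.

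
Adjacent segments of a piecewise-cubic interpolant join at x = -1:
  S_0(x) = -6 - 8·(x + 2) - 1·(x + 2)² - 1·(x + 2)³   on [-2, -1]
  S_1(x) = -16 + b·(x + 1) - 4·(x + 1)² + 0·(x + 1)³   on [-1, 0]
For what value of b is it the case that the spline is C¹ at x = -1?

-13

S_0'(x) = -8 - 2·(x + 2) - 3·(x + 2)², so S_0'(-1) = -13. On the right, S_1'(-1) = b, so b = -13.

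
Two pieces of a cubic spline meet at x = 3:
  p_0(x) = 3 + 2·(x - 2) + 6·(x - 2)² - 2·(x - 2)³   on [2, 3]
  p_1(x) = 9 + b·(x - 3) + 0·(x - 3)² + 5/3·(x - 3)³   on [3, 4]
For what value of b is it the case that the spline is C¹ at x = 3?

p_0'(x) = 2 + 12·(x - 2) - 6·(x - 2)², so p_0'(3) = 8. On the right, p_1'(3) = b, so b = 8.

8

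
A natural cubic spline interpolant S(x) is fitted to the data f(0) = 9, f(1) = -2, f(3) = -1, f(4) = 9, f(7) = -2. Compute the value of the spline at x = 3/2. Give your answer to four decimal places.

-4.9736

Write M_i for S''(x_i). With h_i = 1, 2, 1, 3 and divided differences Δ_i = -11, 1/2, 10, -11/3, the continuity of S' gives the tridiagonal system
  1·M_0 + 6·M_1 + 2·M_2 = 6(Δ_1 - Δ_0) = 69
  2·M_1 + 6·M_2 + 1·M_3 = 6(Δ_2 - Δ_1) = 57
  1·M_2 + 8·M_3 + 3·M_4 = 6(Δ_3 - Δ_2) = -82
Natural end conditions: M_0 = M_4 = 0.
Solving the tridiagonal system: M_0 = 0, M_1 = 2167/250, M_2 = 1062/125, M_3 = -1414/125, M_4 = 0.
On [1, 3], S(x) = -2 - 6083/750·(x - 1) + 2167/500·(x - 1)² - 43/3000·(x - 1)³.
With (x - 1) = 1/2: S(3/2) = -39789/8000.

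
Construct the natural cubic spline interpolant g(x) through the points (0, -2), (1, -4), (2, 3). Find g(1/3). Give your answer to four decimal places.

-3.3333

With m_i denoting the second derivative at x_i, h_i = 1, 1, and Δ_i = (y_(i+1) − y_i)/h_i = -2, 7:
  1·m_0 + 4·m_1 + 1·m_2 = 6(Δ_1 - Δ_0) = 54
Natural end conditions: m_0 = m_2 = 0.
Solving: m_0 = 0, m_1 = 27/2, m_2 = 0.
On [0, 1], g(x) = -2 - 17/4·x + 0·x² + 9/4·x³.
With x = 1/3: g(1/3) = -10/3.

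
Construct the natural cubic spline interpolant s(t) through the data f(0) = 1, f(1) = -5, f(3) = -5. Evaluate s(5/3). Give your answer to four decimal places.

Write M_i for s''(x_i). With h_i = 1, 2 and divided differences Δ_i = -6, 0, the continuity of s' gives the tridiagonal system
  1·M_0 + 6·M_1 + 2·M_2 = 6(Δ_1 - Δ_0) = 36
Natural end conditions: M_0 = M_2 = 0.
Solving: M_0 = 0, M_1 = 6, M_2 = 0.
On [1, 3], s(t) = -5 - 4·(t - 1) + 3·(t - 1)² - 1/2·(t - 1)³.
With (t - 1) = 2/3: s(5/3) = -175/27.

-6.4815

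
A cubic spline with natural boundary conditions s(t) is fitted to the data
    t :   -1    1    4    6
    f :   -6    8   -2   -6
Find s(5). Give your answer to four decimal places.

-4.7308

With m_i denoting the second derivative at x_i, h_i = 2, 3, 2, and Δ_i = (y_(i+1) − y_i)/h_i = 7, -10/3, -2:
  2·m_0 + 10·m_1 + 3·m_2 = 6(Δ_1 - Δ_0) = -62
  3·m_1 + 10·m_2 + 2·m_3 = 6(Δ_2 - Δ_1) = 8
Natural end conditions: m_0 = m_3 = 0.
Solving: m_0 = 0, m_1 = -92/13, m_2 = 38/13, m_3 = 0.
On [4, 6], s(t) = -2 - 154/39·(t - 4) + 19/13·(t - 4)² - 19/78·(t - 4)³.
With (t - 4) = 1: s(5) = -123/26.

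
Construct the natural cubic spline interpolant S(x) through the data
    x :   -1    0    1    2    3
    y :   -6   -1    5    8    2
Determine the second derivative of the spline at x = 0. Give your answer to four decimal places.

Put M_i = S'' at the i-th knot. Here h = (1, 1, 1, 1) and Δ = (5, 6, 3, -6), so the interior equations h_(i-1)·M_(i-1) + 2(h_(i-1)+h_i)·M_i + h_i·M_(i+1) = 6(Δ_i − Δ_(i-1)) read
  1·M_0 + 4·M_1 + 1·M_2 = 6(Δ_1 - Δ_0) = 6
  1·M_1 + 4·M_2 + 1·M_3 = 6(Δ_2 - Δ_1) = -18
  1·M_2 + 4·M_3 + 1·M_4 = 6(Δ_3 - Δ_2) = -54
Natural end conditions: M_0 = M_4 = 0.
Hence M_0 = 0, M_1 = 27/14, M_2 = -12/7, M_3 = -183/14, M_4 = 0.

1.9286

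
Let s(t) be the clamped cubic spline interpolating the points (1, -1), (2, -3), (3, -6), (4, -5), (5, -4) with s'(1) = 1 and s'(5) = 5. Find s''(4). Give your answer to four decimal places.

Write σ_i for s''(x_i). With h_i = 1, 1, 1, 1 and divided differences Δ_i = -2, -3, 1, 1, the continuity of s' gives the tridiagonal system
  1·σ_0 + 4·σ_1 + 1·σ_2 = 6(Δ_1 - Δ_0) = -6
  1·σ_1 + 4·σ_2 + 1·σ_3 = 6(Δ_2 - Δ_1) = 24
  1·σ_2 + 4·σ_3 + 1·σ_4 = 6(Δ_3 - Δ_2) = 0
Clamped end conditions give two more equations: 2h_0·σ_0 + h_0·σ_1 = 6(Δ_0 - s'(1)) = -18 and h_3·σ_3 + 2h_3·σ_4 = 6(s'(5) - Δ_3) = 24.
Hence σ_0 = -233/28, σ_1 = -19/14, σ_2 = 31/4, σ_3 = -79/14, σ_4 = 415/28.

-5.6429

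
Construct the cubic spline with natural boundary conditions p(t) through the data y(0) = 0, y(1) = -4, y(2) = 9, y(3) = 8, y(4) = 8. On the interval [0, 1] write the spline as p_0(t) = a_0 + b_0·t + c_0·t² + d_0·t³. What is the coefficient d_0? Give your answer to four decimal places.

5.5714

With σ_i denoting the second derivative at x_i, h_i = 1, 1, 1, 1, and Δ_i = (y_(i+1) − y_i)/h_i = -4, 13, -1, 0:
  1·σ_0 + 4·σ_1 + 1·σ_2 = 6(Δ_1 - Δ_0) = 102
  1·σ_1 + 4·σ_2 + 1·σ_3 = 6(Δ_2 - Δ_1) = -84
  1·σ_2 + 4·σ_3 + 1·σ_4 = 6(Δ_3 - Δ_2) = 6
Natural end conditions: σ_0 = σ_4 = 0.
Solving the tridiagonal system: σ_0 = 0, σ_1 = 234/7, σ_2 = -222/7, σ_3 = 66/7, σ_4 = 0.
On [0, 1], with p_0(t) = a_0 + b_0·t + c_0·t² + d_0·t³: c_0 = σ_0/2 = 0, d_0 = (σ_1 - σ_0)/(6h_0) = 39/7, b_0 = Δ_0 - h_0(2σ_0 + σ_1)/6 = -67/7.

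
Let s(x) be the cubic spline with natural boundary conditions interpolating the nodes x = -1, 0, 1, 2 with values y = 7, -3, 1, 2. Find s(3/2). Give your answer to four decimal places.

Write M_i for s''(x_i). With h_i = 1, 1, 1 and divided differences Δ_i = -10, 4, 1, the continuity of s' gives the tridiagonal system
  1·M_0 + 4·M_1 + 1·M_2 = 6(Δ_1 - Δ_0) = 84
  1·M_1 + 4·M_2 + 1·M_3 = 6(Δ_2 - Δ_1) = -18
Natural end conditions: M_0 = M_3 = 0.
Hence M_0 = 0, M_1 = 118/5, M_2 = -52/5, M_3 = 0.
On [1, 2], s(x) = 1 + 67/15·(x - 1) - 26/5·(x - 1)² + 26/15·(x - 1)³.
With (x - 1) = 1/2: s(3/2) = 43/20.

2.1500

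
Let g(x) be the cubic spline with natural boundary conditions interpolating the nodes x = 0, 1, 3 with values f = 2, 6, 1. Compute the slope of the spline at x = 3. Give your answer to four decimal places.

-4.6667

Let σ_i = g''(x_i). Step sizes h_i = 1, 2; slopes of the chords Δ_i = (y_(i+1) - y_i)/h_i = 4, -5/2.
  1·σ_0 + 6·σ_1 + 2·σ_2 = 6(Δ_1 - Δ_0) = -39
Natural end conditions: σ_0 = σ_2 = 0.
Forward elimination and back-substitution give σ_0 = 0, σ_1 = -13/2, σ_2 = 0.
On [1, 3], g'(x) = b_1 + 2c_1·(x - 1) + 3d_1·(x - 1)² with b_1 = Δ_1 - h_1(2σ_1 + σ_2)/6 = 11/6, c_1 = σ_1/2 = -13/4, d_1 = (σ_2 - σ_1)/(6h_1) = 13/24. So g'(3) = -14/3.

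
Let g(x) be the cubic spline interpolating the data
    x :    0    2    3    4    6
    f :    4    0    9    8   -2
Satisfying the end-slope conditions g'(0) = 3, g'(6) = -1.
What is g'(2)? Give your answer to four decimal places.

Put m_i = g'' at the i-th knot. Here h = (2, 1, 1, 2) and Δ = (-2, 9, -1, -5), so the interior equations h_(i-1)·m_(i-1) + 2(h_(i-1)+h_i)·m_i + h_i·m_(i+1) = 6(Δ_i − Δ_(i-1)) read
  2·m_0 + 6·m_1 + 1·m_2 = 6(Δ_1 - Δ_0) = 66
  1·m_1 + 4·m_2 + 1·m_3 = 6(Δ_2 - Δ_1) = -60
  1·m_2 + 6·m_3 + 2·m_4 = 6(Δ_3 - Δ_2) = -24
Clamped end conditions give two more equations: 2h_0·m_0 + h_0·m_1 = 6(Δ_0 - g'(0)) = -30 and h_3·m_3 + 2h_3·m_4 = 6(g'(6) - Δ_3) = 24.
Forward elimination and back-substitution give m_0 = -1051/60, m_1 = 601/30, m_2 = -115/6, m_3 = -101/30, m_4 = 461/60.
On [2, 3], g'(x) = b_1 + 2c_1·(x - 2) + 3d_1·(x - 2)² with b_1 = Δ_1 - h_1(2m_1 + m_2)/6 = 331/60, c_1 = m_1/2 = 601/60, d_1 = (m_2 - m_1)/(6h_1) = -98/15. So g'(2) = 331/60.

5.5167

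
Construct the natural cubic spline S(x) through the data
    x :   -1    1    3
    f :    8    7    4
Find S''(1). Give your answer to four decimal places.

Write m_i for S''(x_i). With h_i = 2, 2 and divided differences Δ_i = -1/2, -3/2, the continuity of S' gives the tridiagonal system
  2·m_0 + 8·m_1 + 2·m_2 = 6(Δ_1 - Δ_0) = -6
Natural end conditions: m_0 = m_2 = 0.
Solving: m_0 = 0, m_1 = -3/4, m_2 = 0.

-0.7500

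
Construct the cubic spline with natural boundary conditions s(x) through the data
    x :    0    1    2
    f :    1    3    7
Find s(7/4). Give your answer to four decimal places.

Put m_i = s'' at the i-th knot. Here h = (1, 1) and Δ = (2, 4), so the interior equations h_(i-1)·m_(i-1) + 2(h_(i-1)+h_i)·m_i + h_i·m_(i+1) = 6(Δ_i − Δ_(i-1)) read
  1·m_0 + 4·m_1 + 1·m_2 = 6(Δ_1 - Δ_0) = 12
Natural end conditions: m_0 = m_2 = 0.
Forward elimination and back-substitution give m_0 = 0, m_1 = 3, m_2 = 0.
On [1, 2], s(x) = 3 + 3·(x - 1) + 3/2·(x - 1)² - 1/2·(x - 1)³.
With (x - 1) = 3/4: s(7/4) = 753/128.

5.8828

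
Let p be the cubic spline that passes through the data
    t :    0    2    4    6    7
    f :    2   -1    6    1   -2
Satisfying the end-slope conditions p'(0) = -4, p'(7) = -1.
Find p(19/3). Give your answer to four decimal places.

With σ_i denoting the second derivative at x_i, h_i = 2, 2, 2, 1, and Δ_i = (y_(i+1) − y_i)/h_i = -3/2, 7/2, -5/2, -3:
  2·σ_0 + 8·σ_1 + 2·σ_2 = 6(Δ_1 - Δ_0) = 30
  2·σ_1 + 8·σ_2 + 2·σ_3 = 6(Δ_2 - Δ_1) = -36
  2·σ_2 + 6·σ_3 + 1·σ_4 = 6(Δ_3 - Δ_2) = -3
Clamped end conditions give two more equations: 2h_0·σ_0 + h_0·σ_1 = 6(Δ_0 - p'(0)) = 15 and h_3·σ_3 + 2h_3·σ_4 = 6(p'(7) - Δ_3) = 12.
Forward elimination and back-substitution give σ_0 = 225/172, σ_1 = 210/43, σ_2 = -1005/172, σ_3 = 21/43, σ_4 = 495/86.
On [6, 7], p(t) = 1 - 709/172·(t - 6) + 21/86·(t - 6)² + 151/172·(t - 6)³.
With (t - 6) = 1/3: p(19/3) = -365/1161.

-0.3144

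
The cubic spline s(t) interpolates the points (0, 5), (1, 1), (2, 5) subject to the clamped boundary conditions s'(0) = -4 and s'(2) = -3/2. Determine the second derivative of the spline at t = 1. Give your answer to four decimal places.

21.5000

Put m_i = s'' at the i-th knot. Here h = (1, 1) and Δ = (-4, 4), so the interior equations h_(i-1)·m_(i-1) + 2(h_(i-1)+h_i)·m_i + h_i·m_(i+1) = 6(Δ_i − Δ_(i-1)) read
  1·m_0 + 4·m_1 + 1·m_2 = 6(Δ_1 - Δ_0) = 48
Clamped end conditions give two more equations: 2h_0·m_0 + h_0·m_1 = 6(Δ_0 - s'(0)) = 0 and h_1·m_1 + 2h_1·m_2 = 6(s'(2) - Δ_1) = -33.
Hence m_0 = -43/4, m_1 = 43/2, m_2 = -109/4.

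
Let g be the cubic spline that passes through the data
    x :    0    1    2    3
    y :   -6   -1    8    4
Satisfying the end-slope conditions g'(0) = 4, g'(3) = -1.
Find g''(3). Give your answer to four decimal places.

23.4667

With m_i denoting the second derivative at x_i, h_i = 1, 1, 1, and Δ_i = (y_(i+1) − y_i)/h_i = 5, 9, -4:
  1·m_0 + 4·m_1 + 1·m_2 = 6(Δ_1 - Δ_0) = 24
  1·m_1 + 4·m_2 + 1·m_3 = 6(Δ_2 - Δ_1) = -78
Clamped end conditions give two more equations: 2h_0·m_0 + h_0·m_1 = 6(Δ_0 - g'(0)) = 6 and h_2·m_2 + 2h_2·m_3 = 6(g'(3) - Δ_2) = 18.
Hence m_0 = -62/15, m_1 = 214/15, m_2 = -434/15, m_3 = 352/15.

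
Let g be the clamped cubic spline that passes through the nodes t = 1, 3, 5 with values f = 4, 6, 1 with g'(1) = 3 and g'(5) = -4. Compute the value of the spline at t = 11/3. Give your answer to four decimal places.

5.0370

Put σ_i = g'' at the i-th knot. Here h = (2, 2) and Δ = (1, -5/2), so the interior equations h_(i-1)·σ_(i-1) + 2(h_(i-1)+h_i)·σ_i + h_i·σ_(i+1) = 6(Δ_i − Δ_(i-1)) read
  2·σ_0 + 8·σ_1 + 2·σ_2 = 6(Δ_1 - Δ_0) = -21
Clamped end conditions give two more equations: 2h_0·σ_0 + h_0·σ_1 = 6(Δ_0 - g'(1)) = -12 and h_1·σ_1 + 2h_1·σ_2 = 6(g'(5) - Δ_1) = -9.
Solving: σ_0 = -17/8, σ_1 = -7/4, σ_2 = -11/8.
On [3, 5], g(t) = 6 - 7/8·(t - 3) - 7/8·(t - 3)² + 1/32·(t - 3)³.
With (t - 3) = 2/3: g(11/3) = 136/27.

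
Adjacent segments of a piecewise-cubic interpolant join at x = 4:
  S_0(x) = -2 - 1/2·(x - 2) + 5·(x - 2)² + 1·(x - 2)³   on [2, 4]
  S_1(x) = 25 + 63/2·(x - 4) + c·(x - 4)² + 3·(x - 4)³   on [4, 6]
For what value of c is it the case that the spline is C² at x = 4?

11

S_0''(x) = 10 + 6·(x - 2), so S_0''(4) = 22. On the right, S_1''(4) = 2c, so c = 11.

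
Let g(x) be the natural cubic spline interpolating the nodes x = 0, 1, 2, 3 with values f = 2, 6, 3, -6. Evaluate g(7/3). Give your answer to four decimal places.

Write M_i for g''(x_i). With h_i = 1, 1, 1 and divided differences Δ_i = 4, -3, -9, the continuity of g' gives the tridiagonal system
  1·M_0 + 4·M_1 + 1·M_2 = 6(Δ_1 - Δ_0) = -42
  1·M_1 + 4·M_2 + 1·M_3 = 6(Δ_2 - Δ_1) = -36
Natural end conditions: M_0 = M_3 = 0.
Hence M_0 = 0, M_1 = -44/5, M_2 = -34/5, M_3 = 0.
On [2, 3], g(x) = 3 - 101/15·(x - 2) - 17/5·(x - 2)² + 17/15·(x - 2)³.
With (x - 2) = 1/3: g(7/3) = 34/81.

0.4198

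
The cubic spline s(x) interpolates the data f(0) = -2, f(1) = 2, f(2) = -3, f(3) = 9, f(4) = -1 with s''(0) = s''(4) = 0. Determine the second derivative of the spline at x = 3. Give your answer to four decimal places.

-43.6071

With M_i denoting the second derivative at x_i, h_i = 1, 1, 1, 1, and Δ_i = (y_(i+1) − y_i)/h_i = 4, -5, 12, -10:
  1·M_0 + 4·M_1 + 1·M_2 = 6(Δ_1 - Δ_0) = -54
  1·M_1 + 4·M_2 + 1·M_3 = 6(Δ_2 - Δ_1) = 102
  1·M_2 + 4·M_3 + 1·M_4 = 6(Δ_3 - Δ_2) = -132
Natural end conditions: M_0 = M_4 = 0.
Hence M_0 = 0, M_1 = -675/28, M_2 = 297/7, M_3 = -1221/28, M_4 = 0.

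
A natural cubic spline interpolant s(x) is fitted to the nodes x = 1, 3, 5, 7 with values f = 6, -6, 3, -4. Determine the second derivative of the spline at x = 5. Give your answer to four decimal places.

-8.5000

Write m_i for s''(x_i). With h_i = 2, 2, 2 and divided differences Δ_i = -6, 9/2, -7/2, the continuity of s' gives the tridiagonal system
  2·m_0 + 8·m_1 + 2·m_2 = 6(Δ_1 - Δ_0) = 63
  2·m_1 + 8·m_2 + 2·m_3 = 6(Δ_2 - Δ_1) = -48
Natural end conditions: m_0 = m_3 = 0.
Solving the tridiagonal system: m_0 = 0, m_1 = 10, m_2 = -17/2, m_3 = 0.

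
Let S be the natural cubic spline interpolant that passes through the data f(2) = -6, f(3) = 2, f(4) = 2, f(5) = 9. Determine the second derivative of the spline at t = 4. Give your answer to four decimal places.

Write σ_i for S''(x_i). With h_i = 1, 1, 1 and divided differences Δ_i = 8, 0, 7, the continuity of S' gives the tridiagonal system
  1·σ_0 + 4·σ_1 + 1·σ_2 = 6(Δ_1 - Δ_0) = -48
  1·σ_1 + 4·σ_2 + 1·σ_3 = 6(Δ_2 - Δ_1) = 42
Natural end conditions: σ_0 = σ_3 = 0.
Forward elimination and back-substitution give σ_0 = 0, σ_1 = -78/5, σ_2 = 72/5, σ_3 = 0.

14.4000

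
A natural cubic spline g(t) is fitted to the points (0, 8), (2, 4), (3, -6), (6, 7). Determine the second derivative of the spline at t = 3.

Let M_i = g''(x_i). Step sizes h_i = 2, 1, 3; slopes of the chords Δ_i = (y_(i+1) - y_i)/h_i = -2, -10, 13/3.
  2·M_0 + 6·M_1 + 1·M_2 = 6(Δ_1 - Δ_0) = -48
  1·M_1 + 8·M_2 + 3·M_3 = 6(Δ_2 - Δ_1) = 86
Natural end conditions: M_0 = M_3 = 0.
Solving the tridiagonal system: M_0 = 0, M_1 = -10, M_2 = 12, M_3 = 0.

12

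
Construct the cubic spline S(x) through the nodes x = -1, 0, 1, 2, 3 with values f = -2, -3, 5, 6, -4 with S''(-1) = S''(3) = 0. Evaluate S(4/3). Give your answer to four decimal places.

6.6984

Write M_i for S''(x_i). With h_i = 1, 1, 1, 1 and divided differences Δ_i = -1, 8, 1, -10, the continuity of S' gives the tridiagonal system
  1·M_0 + 4·M_1 + 1·M_2 = 6(Δ_1 - Δ_0) = 54
  1·M_1 + 4·M_2 + 1·M_3 = 6(Δ_2 - Δ_1) = -42
  1·M_2 + 4·M_3 + 1·M_4 = 6(Δ_3 - Δ_2) = -66
Natural end conditions: M_0 = M_4 = 0.
Solving: M_0 = 0, M_1 = 114/7, M_2 = -78/7, M_3 = -96/7, M_4 = 0.
On [1, 2], S(x) = 5 + 7·(x - 1) - 39/7·(x - 1)² - 3/7·(x - 1)³.
With (x - 1) = 1/3: S(4/3) = 422/63.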